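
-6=-6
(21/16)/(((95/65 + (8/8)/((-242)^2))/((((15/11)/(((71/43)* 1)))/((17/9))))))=2109322215/5372255612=0.39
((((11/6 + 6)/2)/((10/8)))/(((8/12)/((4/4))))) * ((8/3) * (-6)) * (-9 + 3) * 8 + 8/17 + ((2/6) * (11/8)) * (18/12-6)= 4906891/1360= 3608.01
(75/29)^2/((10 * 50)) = 45/3364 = 0.01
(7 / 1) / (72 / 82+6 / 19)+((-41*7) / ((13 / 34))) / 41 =-150451 / 12090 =-12.44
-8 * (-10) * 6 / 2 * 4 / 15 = 64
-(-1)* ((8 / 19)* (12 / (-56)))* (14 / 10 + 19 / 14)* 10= -2316 / 931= -2.49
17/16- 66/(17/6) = -22.23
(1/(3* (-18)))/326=-1/17604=-0.00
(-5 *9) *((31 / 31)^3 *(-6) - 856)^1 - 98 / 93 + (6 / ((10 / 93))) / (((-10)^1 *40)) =7214718053 / 186000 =38788.81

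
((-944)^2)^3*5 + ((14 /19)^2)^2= 461122563966554215585296 /130321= 3538359619451617280.29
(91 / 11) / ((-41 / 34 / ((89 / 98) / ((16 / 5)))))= -98345 / 50512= -1.95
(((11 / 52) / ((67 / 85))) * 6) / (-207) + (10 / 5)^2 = 479857 / 120198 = 3.99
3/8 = 0.38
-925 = -925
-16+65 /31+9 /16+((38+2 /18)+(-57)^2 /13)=15941011 /58032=274.69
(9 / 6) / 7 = 3 / 14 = 0.21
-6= -6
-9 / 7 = -1.29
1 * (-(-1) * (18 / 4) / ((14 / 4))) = 9 / 7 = 1.29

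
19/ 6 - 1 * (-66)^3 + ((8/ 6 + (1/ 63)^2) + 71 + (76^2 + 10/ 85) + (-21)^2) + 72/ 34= 39645884599/ 134946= 293790.74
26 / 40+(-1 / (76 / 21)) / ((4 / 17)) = -797 / 1520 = -0.52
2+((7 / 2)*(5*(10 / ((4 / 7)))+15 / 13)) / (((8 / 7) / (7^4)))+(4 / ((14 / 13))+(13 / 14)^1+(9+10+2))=1898347111 / 2912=651904.91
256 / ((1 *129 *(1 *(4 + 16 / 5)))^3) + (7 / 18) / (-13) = -1217159663 / 40688343306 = -0.03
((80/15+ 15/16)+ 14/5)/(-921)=-2177/221040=-0.01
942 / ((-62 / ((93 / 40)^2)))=-131409 / 1600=-82.13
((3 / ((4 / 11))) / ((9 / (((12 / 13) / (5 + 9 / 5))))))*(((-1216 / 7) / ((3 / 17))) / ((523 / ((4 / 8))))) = -0.12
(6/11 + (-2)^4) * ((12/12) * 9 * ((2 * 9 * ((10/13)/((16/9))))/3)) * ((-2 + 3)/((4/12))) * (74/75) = 62937/55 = 1144.31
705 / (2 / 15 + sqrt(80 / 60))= -10575 / 148 + 52875* sqrt(3) / 148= 547.35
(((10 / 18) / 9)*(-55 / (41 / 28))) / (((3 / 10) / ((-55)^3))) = 12810875000 / 9963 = 1285845.13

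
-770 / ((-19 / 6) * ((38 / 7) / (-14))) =-226380 / 361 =-627.09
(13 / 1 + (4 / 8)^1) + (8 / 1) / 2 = 35 / 2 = 17.50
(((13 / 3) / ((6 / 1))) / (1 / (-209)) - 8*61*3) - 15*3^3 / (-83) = -2405437 / 1494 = -1610.06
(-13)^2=169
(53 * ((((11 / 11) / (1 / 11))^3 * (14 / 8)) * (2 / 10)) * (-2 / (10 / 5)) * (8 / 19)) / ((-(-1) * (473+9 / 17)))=-1199231 / 54625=-21.95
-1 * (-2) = 2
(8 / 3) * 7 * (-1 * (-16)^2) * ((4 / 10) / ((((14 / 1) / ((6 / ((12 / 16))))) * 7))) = -16384 / 105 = -156.04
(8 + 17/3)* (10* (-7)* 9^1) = -8610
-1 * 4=-4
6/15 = 2/5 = 0.40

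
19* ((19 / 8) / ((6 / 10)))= 1805 / 24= 75.21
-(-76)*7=532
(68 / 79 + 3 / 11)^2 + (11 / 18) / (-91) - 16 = -18210337709 / 1236953718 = -14.72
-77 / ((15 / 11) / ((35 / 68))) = -5929 / 204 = -29.06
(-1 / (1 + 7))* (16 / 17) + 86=1460 / 17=85.88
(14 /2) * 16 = 112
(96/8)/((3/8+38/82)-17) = -1312/1767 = -0.74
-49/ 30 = -1.63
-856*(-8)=6848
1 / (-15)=-1 / 15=-0.07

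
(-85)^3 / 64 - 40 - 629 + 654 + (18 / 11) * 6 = -6759023 / 704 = -9600.88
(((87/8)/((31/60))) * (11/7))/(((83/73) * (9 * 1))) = 116435/36022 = 3.23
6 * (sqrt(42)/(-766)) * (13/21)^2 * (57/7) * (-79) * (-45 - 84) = -32723301 * sqrt(42)/131369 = -1614.32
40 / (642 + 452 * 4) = 4 / 245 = 0.02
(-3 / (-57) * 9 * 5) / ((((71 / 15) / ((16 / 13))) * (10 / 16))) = 0.99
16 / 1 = 16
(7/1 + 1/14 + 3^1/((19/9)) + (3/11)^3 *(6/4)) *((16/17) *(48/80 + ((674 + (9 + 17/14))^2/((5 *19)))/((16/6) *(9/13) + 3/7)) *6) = 960108388049736/9205727069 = 104294.68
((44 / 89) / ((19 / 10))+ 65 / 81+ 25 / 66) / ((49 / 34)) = 73841795 / 73827369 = 1.00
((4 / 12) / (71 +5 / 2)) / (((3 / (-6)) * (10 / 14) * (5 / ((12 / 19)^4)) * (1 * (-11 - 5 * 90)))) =9216 / 10513646675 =0.00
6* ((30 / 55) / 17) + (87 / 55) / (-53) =8061 / 49555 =0.16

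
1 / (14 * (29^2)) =1 / 11774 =0.00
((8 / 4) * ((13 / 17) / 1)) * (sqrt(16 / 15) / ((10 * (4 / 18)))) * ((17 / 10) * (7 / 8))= 273 * sqrt(15) / 1000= 1.06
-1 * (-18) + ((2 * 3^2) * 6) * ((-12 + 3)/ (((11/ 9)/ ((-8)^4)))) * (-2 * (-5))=-32574352.91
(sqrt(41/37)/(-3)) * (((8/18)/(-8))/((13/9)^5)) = 2187 * sqrt(1517)/27475682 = 0.00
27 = 27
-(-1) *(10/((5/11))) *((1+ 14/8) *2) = 121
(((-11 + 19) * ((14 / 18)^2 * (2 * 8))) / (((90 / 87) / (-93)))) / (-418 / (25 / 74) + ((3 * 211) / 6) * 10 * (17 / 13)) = -183252160 / 3746979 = -48.91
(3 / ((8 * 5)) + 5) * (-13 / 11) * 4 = -2639 / 110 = -23.99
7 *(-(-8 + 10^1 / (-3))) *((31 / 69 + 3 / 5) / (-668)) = -21539 / 172845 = -0.12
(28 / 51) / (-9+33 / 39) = -182 / 2703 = -0.07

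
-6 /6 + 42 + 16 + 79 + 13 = 149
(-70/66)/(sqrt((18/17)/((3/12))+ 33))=-35*sqrt(10761)/20889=-0.17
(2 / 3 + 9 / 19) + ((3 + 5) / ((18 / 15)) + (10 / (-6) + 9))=863 / 57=15.14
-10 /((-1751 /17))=10 /103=0.10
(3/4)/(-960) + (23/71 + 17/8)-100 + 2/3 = -26414773/272640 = -96.89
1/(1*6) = 1/6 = 0.17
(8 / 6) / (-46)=-2 / 69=-0.03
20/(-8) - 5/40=-21/8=-2.62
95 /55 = 19 /11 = 1.73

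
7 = 7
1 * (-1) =-1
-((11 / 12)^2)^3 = -1771561 / 2985984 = -0.59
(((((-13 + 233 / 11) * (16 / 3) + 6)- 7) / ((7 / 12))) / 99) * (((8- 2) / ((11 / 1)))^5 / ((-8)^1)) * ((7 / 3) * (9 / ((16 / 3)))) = -341901 / 19487171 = -0.02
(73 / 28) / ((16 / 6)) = 219 / 224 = 0.98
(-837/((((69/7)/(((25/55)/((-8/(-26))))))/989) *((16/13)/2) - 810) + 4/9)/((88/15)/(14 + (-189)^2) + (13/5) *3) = 163193076939725/861380004840702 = 0.19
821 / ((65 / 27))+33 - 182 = 12482 / 65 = 192.03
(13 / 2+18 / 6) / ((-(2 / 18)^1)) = -171 / 2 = -85.50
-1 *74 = -74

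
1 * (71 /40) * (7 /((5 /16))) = 994 /25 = 39.76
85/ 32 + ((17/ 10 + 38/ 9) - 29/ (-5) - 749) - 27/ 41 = -8682187/ 11808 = -735.28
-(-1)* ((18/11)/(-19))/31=-18/6479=-0.00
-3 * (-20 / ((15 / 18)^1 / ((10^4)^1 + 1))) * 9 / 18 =360036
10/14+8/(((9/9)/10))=565/7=80.71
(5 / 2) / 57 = 5 / 114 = 0.04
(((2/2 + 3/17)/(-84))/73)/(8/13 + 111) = -0.00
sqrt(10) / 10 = 0.32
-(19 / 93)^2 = -361 / 8649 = -0.04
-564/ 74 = -282/ 37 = -7.62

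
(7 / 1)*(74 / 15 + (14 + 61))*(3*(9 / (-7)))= -10791 / 5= -2158.20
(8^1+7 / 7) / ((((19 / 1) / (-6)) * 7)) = -54 / 133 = -0.41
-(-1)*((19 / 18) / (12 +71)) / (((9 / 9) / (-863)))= -16397 / 1494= -10.98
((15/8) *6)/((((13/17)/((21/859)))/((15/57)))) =80325/848692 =0.09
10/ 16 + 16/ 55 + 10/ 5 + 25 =12283/ 440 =27.92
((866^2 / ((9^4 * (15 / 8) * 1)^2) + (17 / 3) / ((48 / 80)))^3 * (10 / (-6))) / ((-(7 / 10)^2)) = 3066482380393173159594263200402516 / 1068501417430861096810919355375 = 2869.89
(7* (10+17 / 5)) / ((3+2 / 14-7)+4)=3283 / 5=656.60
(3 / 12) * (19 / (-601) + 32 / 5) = 19137 / 12020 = 1.59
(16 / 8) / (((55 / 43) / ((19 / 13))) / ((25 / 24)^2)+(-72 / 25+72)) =0.03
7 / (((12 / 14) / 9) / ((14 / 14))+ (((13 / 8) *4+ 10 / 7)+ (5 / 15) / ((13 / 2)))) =3822 / 4409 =0.87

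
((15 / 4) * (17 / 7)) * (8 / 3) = 170 / 7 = 24.29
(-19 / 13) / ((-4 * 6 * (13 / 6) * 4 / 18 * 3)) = 0.04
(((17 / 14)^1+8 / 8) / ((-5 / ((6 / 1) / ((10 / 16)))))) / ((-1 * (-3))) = -248 / 175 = -1.42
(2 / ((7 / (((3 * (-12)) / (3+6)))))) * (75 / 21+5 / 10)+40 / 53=-10124 / 2597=-3.90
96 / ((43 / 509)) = 48864 / 43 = 1136.37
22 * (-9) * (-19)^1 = 3762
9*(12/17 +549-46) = 77067/17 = 4533.35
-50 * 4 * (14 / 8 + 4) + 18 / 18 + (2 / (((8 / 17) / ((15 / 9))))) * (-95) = -21863 / 12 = -1821.92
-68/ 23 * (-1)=68/ 23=2.96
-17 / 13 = -1.31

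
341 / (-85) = -341 / 85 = -4.01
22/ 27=0.81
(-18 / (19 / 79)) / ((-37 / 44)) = 62568 / 703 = 89.00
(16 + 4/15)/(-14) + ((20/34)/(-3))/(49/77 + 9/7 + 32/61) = -4246393/3418870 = -1.24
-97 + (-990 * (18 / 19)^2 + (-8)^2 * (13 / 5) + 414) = -731263 / 1805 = -405.13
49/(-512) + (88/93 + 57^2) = 154744883/47616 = 3249.85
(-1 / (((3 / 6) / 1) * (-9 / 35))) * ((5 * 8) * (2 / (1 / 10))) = 56000 / 9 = 6222.22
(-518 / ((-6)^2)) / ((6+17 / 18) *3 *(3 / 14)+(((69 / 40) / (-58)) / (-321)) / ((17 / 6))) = -1912751260 / 593453097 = -3.22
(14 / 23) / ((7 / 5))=0.43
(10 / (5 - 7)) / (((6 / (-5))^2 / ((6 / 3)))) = -125 / 18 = -6.94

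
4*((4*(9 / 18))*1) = 8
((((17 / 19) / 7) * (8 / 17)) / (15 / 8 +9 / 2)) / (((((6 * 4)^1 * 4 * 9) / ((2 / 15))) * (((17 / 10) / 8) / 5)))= 320 / 9340191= 0.00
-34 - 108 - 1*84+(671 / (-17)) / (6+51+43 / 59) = -226.68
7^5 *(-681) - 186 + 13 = -11445740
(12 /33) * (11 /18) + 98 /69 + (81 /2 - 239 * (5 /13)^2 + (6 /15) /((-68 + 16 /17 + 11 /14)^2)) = 590745206355193 /87033341270070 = 6.79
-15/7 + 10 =55/7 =7.86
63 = 63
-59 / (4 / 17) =-1003 / 4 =-250.75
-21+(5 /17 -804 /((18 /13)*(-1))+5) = 28813 /51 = 564.96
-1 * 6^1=-6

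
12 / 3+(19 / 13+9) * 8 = 1140 / 13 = 87.69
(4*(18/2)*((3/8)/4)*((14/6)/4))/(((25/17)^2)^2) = 5261823/12500000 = 0.42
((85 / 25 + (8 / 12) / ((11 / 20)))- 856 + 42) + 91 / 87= -3867916 / 4785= -808.34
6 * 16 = 96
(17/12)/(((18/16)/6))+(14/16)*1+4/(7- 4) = 703/72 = 9.76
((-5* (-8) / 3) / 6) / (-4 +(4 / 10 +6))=25 / 27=0.93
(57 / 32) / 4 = 57 / 128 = 0.45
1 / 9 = 0.11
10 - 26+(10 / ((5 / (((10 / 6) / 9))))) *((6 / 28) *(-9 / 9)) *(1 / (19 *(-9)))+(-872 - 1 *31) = -9900382 / 10773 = -919.00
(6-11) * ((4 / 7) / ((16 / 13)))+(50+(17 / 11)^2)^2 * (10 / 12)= 936649825 / 409948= 2284.80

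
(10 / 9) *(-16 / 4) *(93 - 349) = 10240 / 9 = 1137.78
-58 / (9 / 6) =-116 / 3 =-38.67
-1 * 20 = -20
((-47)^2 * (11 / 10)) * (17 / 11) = 37553 / 10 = 3755.30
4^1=4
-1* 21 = -21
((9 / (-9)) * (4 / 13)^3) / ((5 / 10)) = -128 / 2197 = -0.06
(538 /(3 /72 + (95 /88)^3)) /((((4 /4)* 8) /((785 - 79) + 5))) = 97753239936 /2657309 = 36786.55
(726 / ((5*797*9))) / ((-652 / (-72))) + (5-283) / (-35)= 7.95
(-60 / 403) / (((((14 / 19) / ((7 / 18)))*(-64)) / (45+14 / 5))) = 4541 / 77376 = 0.06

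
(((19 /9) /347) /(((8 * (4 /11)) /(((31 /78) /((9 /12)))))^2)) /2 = 2209339 /21888382464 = 0.00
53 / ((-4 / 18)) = -477 / 2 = -238.50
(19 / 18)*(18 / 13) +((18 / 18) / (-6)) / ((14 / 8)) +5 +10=4468 / 273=16.37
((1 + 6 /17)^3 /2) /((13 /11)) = 133837 /127738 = 1.05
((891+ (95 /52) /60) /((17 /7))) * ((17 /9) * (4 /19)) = 3892021 /26676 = 145.90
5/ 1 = 5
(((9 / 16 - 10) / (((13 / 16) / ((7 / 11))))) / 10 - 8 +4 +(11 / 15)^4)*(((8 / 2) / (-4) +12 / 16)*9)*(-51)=-510.63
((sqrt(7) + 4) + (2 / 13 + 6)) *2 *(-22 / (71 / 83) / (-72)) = 913 *sqrt(7) / 1278 + 20086 / 2769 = 9.14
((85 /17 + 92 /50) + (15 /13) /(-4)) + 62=89117 /1300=68.55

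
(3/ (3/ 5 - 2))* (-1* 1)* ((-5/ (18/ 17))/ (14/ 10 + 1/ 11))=-23375/ 3444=-6.79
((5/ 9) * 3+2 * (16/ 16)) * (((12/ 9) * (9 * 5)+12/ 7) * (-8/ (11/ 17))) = -19584/ 7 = -2797.71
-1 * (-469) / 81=469 / 81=5.79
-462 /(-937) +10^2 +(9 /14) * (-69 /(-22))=29583773 /288596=102.51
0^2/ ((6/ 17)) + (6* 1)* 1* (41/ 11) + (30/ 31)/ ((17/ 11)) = 133272/ 5797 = 22.99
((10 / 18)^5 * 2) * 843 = 1756250 / 19683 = 89.23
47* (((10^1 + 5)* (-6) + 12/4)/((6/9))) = -12267/2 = -6133.50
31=31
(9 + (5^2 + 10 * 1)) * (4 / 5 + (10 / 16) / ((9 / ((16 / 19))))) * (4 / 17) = 8.89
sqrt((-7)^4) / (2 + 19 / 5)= 245 / 29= 8.45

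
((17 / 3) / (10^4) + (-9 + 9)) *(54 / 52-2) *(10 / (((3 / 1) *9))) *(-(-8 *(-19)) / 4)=323 / 42120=0.01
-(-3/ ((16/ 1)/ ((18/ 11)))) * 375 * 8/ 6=3375/ 22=153.41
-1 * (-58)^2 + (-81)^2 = 3197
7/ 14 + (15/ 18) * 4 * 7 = 143/ 6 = 23.83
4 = 4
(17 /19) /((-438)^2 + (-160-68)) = 0.00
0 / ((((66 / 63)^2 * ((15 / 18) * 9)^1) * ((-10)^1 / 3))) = 0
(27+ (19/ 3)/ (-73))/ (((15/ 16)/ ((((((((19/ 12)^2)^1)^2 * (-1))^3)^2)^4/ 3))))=1697171879530149386168520415719441949997026492389395476490258511550686874734045414211744091537360900061893218167923446296392707/ 12300032837131881040168894292172831289708855237901671099627021500556967999491139583690842830540086957834240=137981085254232179178.82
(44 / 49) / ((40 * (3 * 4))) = 11 / 5880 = 0.00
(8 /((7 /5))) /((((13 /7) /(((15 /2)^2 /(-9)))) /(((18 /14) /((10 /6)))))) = -1350 /91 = -14.84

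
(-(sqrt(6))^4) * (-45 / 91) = 1620 / 91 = 17.80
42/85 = 0.49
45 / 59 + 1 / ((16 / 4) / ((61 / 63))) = 14939 / 14868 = 1.00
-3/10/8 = -3/80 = -0.04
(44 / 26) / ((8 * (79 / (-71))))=-781 / 4108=-0.19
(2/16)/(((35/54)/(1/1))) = 27/140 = 0.19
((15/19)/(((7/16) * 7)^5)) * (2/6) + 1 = 5372272611/5367029731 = 1.00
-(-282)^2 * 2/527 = -159048/527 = -301.80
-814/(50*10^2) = -407/2500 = -0.16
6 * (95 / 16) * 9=2565 / 8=320.62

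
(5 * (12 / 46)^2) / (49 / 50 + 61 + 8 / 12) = 27000 / 4971013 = 0.01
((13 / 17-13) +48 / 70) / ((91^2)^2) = -6872 / 40802101795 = -0.00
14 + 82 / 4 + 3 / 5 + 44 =791 / 10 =79.10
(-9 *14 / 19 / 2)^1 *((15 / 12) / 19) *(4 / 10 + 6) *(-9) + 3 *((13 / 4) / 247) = 18201 / 1444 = 12.60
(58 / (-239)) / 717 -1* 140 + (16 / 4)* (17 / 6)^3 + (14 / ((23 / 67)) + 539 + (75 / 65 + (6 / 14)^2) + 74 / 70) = 120471162726059 / 225957538170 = 533.16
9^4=6561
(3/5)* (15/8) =9/8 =1.12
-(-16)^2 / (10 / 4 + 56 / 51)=-26112 / 367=-71.15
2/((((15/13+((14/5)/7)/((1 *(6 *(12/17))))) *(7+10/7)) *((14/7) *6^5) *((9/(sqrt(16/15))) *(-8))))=-0.00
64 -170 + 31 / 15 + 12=-1379 / 15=-91.93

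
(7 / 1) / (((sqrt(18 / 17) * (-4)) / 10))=-35 * sqrt(34) / 12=-17.01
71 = 71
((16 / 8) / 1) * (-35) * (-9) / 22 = 315 / 11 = 28.64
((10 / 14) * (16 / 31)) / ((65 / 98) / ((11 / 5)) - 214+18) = -12320 / 6539853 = -0.00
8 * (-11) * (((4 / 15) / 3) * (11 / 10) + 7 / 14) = -11836 / 225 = -52.60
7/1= 7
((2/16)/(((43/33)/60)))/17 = 495/1462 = 0.34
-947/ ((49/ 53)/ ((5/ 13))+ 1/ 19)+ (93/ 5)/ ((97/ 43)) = -2263090693/ 5998480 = -377.28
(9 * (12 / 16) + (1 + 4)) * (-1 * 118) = -2773 / 2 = -1386.50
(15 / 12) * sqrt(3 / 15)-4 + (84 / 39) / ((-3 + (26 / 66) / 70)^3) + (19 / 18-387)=-30203777292458611 / 77440684747842 + sqrt(5) / 4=-389.47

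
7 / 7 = 1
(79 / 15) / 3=79 / 45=1.76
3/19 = 0.16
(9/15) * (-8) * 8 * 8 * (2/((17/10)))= -6144/17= -361.41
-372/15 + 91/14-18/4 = -22.80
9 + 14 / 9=95 / 9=10.56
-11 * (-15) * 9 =1485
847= 847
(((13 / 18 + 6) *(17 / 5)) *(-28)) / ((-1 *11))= 2618 / 45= 58.18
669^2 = 447561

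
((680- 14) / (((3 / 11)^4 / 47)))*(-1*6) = -101842796 / 3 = -33947598.67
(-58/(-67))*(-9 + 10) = 58/67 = 0.87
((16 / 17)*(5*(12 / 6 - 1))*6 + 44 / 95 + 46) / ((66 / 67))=4041373 / 53295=75.83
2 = 2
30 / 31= 0.97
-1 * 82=-82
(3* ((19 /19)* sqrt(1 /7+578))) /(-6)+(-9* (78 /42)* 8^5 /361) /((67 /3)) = -11501568 /169309 - sqrt(28329) /14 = -79.95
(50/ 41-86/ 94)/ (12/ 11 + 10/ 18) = 58113/ 314101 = 0.19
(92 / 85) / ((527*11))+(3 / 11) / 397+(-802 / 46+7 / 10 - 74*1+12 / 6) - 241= -2967113609753 / 8998509190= -329.73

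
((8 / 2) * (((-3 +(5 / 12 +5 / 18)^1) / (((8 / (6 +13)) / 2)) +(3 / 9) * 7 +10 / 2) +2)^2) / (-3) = -54289 / 15552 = -3.49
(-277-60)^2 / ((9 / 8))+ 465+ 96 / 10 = 4564117 / 45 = 101424.82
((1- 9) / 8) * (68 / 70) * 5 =-34 / 7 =-4.86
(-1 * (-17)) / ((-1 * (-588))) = 17 / 588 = 0.03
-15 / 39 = -5 / 13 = -0.38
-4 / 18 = -2 / 9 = -0.22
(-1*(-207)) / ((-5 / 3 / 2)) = -1242 / 5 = -248.40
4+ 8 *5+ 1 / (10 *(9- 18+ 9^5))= 44.00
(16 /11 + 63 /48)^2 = 237169 /30976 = 7.66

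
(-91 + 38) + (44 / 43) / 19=-43257 / 817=-52.95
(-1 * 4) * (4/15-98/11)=5704/165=34.57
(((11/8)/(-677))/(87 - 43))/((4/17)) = -0.00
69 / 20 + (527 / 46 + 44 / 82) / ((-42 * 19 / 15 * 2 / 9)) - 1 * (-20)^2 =-1994485453 / 5016760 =-397.56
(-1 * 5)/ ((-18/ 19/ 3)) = 95/ 6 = 15.83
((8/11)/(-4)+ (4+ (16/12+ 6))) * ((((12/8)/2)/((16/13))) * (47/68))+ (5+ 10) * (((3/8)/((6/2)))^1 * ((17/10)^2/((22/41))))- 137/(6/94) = -382653683/179520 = -2131.54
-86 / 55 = -1.56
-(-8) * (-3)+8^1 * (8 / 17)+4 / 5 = -1652 / 85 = -19.44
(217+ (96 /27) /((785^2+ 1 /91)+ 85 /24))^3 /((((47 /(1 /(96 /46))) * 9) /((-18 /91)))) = -2209816185962163901268174542047351125 /965160567335363204495723764739112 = -2289.58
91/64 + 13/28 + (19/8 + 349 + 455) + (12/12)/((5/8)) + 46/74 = 67172813/82880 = 810.48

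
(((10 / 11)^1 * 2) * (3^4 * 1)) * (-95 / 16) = -38475 / 44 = -874.43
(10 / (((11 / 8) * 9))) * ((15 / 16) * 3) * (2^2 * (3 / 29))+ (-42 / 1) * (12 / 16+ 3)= -99885 / 638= -156.56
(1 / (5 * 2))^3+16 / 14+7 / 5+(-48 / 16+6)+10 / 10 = 45807 / 7000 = 6.54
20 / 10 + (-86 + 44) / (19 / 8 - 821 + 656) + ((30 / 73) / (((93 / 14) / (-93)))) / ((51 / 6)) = 1.58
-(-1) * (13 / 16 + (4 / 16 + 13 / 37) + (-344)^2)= 70055749 / 592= 118337.41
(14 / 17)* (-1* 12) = -9.88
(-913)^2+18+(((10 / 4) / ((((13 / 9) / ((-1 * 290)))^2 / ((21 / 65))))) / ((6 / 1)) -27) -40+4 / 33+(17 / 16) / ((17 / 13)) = 838947.05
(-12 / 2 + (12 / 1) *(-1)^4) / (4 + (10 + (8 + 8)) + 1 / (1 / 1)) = 0.19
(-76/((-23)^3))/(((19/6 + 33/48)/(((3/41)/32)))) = 0.00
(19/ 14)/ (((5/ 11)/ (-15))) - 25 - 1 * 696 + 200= -7921/ 14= -565.79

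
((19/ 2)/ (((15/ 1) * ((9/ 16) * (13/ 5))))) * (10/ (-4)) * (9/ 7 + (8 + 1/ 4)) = -8455/ 819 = -10.32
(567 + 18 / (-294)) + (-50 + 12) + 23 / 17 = 441733 / 833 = 530.29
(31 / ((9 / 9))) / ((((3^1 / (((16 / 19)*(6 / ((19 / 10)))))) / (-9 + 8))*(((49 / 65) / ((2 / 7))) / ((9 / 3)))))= -3868800 / 123823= -31.24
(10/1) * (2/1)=20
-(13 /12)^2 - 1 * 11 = -1753 /144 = -12.17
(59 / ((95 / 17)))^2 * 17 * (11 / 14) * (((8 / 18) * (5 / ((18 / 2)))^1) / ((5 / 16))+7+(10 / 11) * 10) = 257233483273 / 10234350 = 25134.33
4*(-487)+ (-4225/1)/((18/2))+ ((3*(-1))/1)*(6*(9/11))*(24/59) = -14155285/5841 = -2423.44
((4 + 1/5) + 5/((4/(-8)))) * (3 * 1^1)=-87/5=-17.40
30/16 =1.88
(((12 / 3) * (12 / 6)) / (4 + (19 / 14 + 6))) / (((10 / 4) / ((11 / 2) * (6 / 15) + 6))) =9184 / 3975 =2.31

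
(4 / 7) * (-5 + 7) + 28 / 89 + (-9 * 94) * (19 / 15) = -3333494 / 3115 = -1070.14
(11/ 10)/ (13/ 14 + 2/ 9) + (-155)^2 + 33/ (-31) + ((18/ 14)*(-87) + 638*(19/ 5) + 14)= 4145739386/ 157325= 26351.43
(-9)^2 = 81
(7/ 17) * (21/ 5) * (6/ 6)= 147/ 85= 1.73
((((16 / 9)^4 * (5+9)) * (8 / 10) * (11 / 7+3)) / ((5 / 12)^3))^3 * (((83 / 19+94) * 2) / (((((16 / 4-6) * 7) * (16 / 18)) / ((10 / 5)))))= -27544165874099711116505513984 / 2465180419921875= -11173286000289.03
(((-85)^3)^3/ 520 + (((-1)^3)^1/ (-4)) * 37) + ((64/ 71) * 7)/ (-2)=-3288960637221439369/ 7384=-445417204390769.15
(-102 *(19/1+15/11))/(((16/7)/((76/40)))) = -1726.58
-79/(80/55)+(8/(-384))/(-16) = -41711/768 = -54.31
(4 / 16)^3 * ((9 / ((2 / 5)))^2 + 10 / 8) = 1015 / 128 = 7.93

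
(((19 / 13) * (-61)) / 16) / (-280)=1159 / 58240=0.02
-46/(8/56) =-322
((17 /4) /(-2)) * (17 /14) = -289 /112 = -2.58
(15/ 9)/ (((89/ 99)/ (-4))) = -660/ 89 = -7.42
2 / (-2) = -1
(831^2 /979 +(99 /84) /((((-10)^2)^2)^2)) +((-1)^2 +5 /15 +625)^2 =9695595246400290763 /24670800000000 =392998.82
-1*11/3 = -11/3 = -3.67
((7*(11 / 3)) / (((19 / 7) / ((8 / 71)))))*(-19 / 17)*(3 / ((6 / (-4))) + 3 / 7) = 6776 / 3621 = 1.87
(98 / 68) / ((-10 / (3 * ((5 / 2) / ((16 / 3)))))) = -441 / 2176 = -0.20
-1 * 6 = -6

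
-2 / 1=-2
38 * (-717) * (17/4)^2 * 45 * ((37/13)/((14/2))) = -6555183255/728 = -9004372.60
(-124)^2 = 15376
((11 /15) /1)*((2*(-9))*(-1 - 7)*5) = 528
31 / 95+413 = 39266 / 95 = 413.33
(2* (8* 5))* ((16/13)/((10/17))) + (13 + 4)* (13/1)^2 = 39525/13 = 3040.38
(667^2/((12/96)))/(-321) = -3559112/321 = -11087.58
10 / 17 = 0.59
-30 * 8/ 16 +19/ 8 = -101/ 8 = -12.62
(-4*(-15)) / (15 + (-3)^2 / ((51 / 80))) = 68 / 33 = 2.06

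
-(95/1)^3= -857375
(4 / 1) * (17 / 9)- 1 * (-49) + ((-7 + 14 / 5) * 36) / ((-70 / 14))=19529 / 225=86.80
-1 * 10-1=-11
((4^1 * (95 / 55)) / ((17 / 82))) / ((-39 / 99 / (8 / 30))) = -22.56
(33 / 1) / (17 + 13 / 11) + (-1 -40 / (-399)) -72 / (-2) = 2945837 / 79800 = 36.92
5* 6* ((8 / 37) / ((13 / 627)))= 150480 / 481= 312.85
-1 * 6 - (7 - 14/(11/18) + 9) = 10/11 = 0.91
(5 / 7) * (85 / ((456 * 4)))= 0.03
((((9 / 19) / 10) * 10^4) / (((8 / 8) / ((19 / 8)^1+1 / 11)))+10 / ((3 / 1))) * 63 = 15423765 / 209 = 73797.92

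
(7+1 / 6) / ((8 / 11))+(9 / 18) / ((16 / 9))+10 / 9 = 3239 / 288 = 11.25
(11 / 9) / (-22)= -1 / 18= -0.06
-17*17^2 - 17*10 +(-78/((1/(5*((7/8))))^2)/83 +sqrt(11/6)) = -13548223/2656 +sqrt(66)/6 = -5099.63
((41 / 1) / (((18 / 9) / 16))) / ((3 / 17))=5576 / 3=1858.67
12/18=2/3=0.67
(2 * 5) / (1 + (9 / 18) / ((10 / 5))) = 8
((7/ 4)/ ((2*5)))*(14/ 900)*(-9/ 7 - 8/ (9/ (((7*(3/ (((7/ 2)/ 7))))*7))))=-7721/ 10800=-0.71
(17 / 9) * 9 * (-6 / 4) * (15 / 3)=-255 / 2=-127.50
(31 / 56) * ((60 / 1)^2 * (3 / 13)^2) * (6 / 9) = 83700 / 1183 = 70.75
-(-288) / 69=96 / 23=4.17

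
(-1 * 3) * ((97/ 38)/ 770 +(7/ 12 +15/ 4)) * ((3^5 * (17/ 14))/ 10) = -1572551901/ 4096400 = -383.89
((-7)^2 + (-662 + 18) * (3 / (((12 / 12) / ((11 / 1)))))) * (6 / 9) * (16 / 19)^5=-44465913856 / 7428297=-5986.02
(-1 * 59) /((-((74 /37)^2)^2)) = 59 /16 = 3.69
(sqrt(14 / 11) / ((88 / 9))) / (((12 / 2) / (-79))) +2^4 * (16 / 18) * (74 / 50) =4736 / 225 - 237 * sqrt(154) / 1936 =19.53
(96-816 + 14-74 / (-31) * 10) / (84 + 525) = -1.12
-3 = -3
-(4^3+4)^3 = -314432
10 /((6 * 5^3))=1 /75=0.01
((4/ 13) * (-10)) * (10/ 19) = -400/ 247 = -1.62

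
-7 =-7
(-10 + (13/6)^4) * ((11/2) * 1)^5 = 2512556651/41472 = 60584.41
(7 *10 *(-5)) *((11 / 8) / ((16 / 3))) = -5775 / 64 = -90.23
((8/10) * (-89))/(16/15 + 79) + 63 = 74595/1201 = 62.11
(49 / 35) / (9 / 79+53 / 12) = 6636 / 21475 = 0.31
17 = 17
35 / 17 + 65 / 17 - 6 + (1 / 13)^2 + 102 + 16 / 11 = 3265943 / 31603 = 103.34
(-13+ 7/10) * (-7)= 861/10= 86.10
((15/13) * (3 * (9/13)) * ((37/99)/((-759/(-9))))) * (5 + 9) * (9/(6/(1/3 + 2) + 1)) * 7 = 6167826/2351635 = 2.62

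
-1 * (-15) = 15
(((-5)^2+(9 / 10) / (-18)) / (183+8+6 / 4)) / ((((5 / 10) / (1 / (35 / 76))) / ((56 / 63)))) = 303392 / 606375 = 0.50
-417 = -417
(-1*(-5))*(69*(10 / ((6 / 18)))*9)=93150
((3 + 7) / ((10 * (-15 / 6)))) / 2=-0.20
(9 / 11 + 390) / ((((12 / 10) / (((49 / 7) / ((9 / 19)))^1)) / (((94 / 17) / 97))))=44788415 / 163251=274.35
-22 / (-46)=11 / 23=0.48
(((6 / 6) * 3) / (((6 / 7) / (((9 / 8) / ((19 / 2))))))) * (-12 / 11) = -189 / 418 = -0.45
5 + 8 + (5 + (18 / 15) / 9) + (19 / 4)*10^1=1969 / 30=65.63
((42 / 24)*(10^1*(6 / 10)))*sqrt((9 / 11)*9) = 189*sqrt(11) / 22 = 28.49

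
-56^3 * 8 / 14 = -100352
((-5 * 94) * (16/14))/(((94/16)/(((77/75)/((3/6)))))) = -2816/15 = -187.73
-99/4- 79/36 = -485/18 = -26.94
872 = 872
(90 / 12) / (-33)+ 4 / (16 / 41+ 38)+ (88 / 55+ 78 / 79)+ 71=502424293 / 6839030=73.46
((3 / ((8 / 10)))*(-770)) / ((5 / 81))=-93555 / 2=-46777.50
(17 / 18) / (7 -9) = -17 / 36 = -0.47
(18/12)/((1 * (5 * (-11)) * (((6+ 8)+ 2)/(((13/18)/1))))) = -13/10560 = -0.00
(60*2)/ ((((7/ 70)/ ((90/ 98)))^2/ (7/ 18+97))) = 2366550000/ 2401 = 985651.81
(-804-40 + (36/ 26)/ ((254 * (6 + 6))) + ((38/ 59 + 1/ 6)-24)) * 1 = -1013663939/ 1168908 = -867.19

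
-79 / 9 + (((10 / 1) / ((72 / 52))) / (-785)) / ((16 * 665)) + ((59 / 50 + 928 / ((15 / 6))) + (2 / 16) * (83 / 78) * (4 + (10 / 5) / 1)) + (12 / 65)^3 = 100304131881199 / 275253342000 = 364.41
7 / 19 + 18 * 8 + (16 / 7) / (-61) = 144.33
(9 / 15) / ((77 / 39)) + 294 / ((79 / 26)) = 2952183 / 30415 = 97.06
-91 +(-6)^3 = -307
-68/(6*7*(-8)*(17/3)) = 1/28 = 0.04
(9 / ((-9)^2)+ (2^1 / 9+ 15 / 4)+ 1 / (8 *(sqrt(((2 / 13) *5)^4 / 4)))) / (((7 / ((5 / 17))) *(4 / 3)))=5407 / 38080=0.14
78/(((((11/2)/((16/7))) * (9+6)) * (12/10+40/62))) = 992/847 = 1.17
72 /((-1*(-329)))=72 /329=0.22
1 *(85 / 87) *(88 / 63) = 7480 / 5481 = 1.36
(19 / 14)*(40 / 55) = 76 / 77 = 0.99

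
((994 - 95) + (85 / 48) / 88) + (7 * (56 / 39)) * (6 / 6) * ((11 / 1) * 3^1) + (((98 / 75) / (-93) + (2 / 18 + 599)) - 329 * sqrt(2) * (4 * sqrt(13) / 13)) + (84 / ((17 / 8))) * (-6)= 1076.46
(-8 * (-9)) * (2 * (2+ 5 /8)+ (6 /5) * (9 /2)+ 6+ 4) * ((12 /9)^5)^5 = 929993323052007424 /470715894135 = 1975699.85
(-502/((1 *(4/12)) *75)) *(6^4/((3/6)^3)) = -5204736/25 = -208189.44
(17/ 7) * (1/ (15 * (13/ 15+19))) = 17/ 2086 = 0.01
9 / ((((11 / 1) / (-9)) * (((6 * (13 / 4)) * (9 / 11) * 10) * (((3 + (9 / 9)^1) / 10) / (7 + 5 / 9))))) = -34 / 39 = -0.87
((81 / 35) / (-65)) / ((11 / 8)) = -648 / 25025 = -0.03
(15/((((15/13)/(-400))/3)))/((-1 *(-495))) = -1040/33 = -31.52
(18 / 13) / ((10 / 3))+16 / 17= 1499 / 1105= 1.36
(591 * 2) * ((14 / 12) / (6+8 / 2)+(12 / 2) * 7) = 497819 / 10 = 49781.90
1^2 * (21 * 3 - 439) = -376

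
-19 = -19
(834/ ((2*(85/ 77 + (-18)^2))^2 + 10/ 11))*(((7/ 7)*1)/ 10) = 824131/ 4177682910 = 0.00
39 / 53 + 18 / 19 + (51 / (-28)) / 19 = 44757 / 28196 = 1.59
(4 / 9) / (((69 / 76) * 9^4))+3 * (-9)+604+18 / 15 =11779036991 / 20371905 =578.20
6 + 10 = 16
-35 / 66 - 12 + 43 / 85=-67457 / 5610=-12.02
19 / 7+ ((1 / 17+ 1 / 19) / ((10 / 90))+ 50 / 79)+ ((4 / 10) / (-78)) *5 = 30126136 / 6966141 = 4.32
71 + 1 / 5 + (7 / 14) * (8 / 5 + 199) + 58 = 459 / 2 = 229.50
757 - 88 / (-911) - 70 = 625945 / 911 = 687.10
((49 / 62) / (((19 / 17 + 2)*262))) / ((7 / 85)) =10115 / 860932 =0.01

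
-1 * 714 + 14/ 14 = -713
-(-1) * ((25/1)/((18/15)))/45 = 25/54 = 0.46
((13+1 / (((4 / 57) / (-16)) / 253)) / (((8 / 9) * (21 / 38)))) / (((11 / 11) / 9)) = -1056615.11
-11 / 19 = -0.58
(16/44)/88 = 1/242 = 0.00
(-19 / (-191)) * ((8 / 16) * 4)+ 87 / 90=1.17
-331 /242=-1.37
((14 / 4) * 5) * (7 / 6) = 245 / 12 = 20.42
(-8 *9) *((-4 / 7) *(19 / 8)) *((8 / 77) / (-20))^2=2736 / 1037575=0.00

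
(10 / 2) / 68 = 5 / 68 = 0.07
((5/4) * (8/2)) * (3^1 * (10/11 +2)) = 43.64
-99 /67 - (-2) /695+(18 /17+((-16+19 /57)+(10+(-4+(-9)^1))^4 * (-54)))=-10425633956 /2374815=-4390.08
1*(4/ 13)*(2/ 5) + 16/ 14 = 576/ 455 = 1.27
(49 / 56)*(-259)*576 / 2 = -65268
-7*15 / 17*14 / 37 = -1470 / 629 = -2.34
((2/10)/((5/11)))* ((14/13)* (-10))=-308/65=-4.74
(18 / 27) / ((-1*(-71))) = 2 / 213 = 0.01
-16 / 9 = -1.78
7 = 7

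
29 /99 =0.29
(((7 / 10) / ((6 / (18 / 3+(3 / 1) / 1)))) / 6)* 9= 63 / 40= 1.58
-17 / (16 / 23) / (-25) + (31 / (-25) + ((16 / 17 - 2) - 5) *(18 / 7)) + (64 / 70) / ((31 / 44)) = -4292413 / 295120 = -14.54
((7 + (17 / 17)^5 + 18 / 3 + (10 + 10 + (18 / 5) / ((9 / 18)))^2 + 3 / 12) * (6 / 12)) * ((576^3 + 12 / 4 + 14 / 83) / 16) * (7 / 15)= 2101587331.10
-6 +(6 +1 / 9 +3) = 28 / 9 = 3.11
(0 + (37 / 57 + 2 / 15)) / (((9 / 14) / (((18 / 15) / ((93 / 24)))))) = 49952 / 132525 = 0.38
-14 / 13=-1.08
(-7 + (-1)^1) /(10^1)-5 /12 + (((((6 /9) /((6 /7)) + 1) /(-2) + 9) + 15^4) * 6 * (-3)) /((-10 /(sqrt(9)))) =3281011 /12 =273417.58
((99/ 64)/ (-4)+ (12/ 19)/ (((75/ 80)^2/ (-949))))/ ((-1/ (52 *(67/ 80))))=216805601701/ 7296000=29715.68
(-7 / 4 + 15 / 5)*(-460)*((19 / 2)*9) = -49162.50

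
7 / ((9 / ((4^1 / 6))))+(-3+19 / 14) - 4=-1937 / 378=-5.12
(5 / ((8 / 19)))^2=9025 / 64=141.02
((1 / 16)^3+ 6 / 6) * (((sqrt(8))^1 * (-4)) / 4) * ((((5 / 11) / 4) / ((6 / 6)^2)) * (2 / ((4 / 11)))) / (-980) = 4097 * sqrt(2) / 3211264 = 0.00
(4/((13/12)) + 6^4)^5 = 1376954229154671230976/371293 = 3708538079507750.57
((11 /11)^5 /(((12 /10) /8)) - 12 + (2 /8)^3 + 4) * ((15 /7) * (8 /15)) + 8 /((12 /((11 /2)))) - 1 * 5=-159 /56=-2.84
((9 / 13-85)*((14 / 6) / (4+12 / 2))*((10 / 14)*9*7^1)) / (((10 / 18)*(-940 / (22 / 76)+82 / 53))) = 30191238 / 61498385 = 0.49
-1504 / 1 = -1504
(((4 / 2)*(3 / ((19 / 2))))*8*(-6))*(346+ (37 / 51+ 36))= -3747648 / 323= -11602.63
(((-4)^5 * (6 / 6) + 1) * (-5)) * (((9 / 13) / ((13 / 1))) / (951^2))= 5115 / 16982641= 0.00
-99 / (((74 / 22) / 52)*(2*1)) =-28314 / 37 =-765.24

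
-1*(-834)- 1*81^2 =-5727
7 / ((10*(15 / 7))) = 0.33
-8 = -8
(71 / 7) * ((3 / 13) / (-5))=-213 / 455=-0.47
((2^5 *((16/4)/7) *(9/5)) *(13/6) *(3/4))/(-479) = -1872/16765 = -0.11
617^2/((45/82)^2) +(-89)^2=2575792861/2025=1271996.47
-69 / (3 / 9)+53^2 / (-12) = -5293 / 12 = -441.08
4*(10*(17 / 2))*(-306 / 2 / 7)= -52020 / 7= -7431.43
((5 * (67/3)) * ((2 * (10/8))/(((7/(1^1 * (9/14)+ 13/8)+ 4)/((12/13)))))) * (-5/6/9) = -3.37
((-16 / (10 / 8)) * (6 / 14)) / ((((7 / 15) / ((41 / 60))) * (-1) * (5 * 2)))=0.80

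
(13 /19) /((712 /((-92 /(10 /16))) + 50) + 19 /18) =10764 /727111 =0.01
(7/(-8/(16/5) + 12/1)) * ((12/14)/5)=12/95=0.13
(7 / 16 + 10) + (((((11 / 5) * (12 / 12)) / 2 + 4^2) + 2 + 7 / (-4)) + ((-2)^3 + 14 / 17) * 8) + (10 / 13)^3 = -87154933 / 2987920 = -29.17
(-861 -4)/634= -1.36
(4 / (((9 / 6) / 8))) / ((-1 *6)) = -32 / 9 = -3.56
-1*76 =-76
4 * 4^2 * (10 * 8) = 5120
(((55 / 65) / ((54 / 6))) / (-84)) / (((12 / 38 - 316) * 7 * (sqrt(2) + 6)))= 209 / 2338284312 - 209 * sqrt(2) / 14029705872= 0.00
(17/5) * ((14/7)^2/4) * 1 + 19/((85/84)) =377/17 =22.18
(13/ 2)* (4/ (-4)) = -13/ 2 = -6.50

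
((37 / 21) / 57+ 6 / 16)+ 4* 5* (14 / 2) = 1344527 / 9576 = 140.41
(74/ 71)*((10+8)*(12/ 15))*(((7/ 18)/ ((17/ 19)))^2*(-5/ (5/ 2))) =-5235944/ 923355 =-5.67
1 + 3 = 4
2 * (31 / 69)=62 / 69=0.90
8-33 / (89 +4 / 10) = 1137 / 149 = 7.63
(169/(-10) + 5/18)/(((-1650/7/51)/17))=68782/1125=61.14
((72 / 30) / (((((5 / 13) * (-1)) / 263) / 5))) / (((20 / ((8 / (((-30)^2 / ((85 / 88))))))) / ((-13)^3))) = 127696231 / 16500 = 7739.17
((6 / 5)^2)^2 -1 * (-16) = 11296 / 625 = 18.07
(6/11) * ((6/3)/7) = 12/77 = 0.16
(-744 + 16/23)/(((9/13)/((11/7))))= -2444728/1449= -1687.18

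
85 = 85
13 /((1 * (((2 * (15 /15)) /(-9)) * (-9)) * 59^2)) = 13 /6962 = 0.00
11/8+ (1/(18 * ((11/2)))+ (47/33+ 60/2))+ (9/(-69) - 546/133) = 9889453/346104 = 28.57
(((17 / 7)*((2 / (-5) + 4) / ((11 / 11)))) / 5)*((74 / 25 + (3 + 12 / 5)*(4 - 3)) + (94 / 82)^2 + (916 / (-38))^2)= 2742402016764 / 2654929375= 1032.95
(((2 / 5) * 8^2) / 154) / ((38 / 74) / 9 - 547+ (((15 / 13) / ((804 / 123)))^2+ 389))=-258690511872 / 245739965777075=-0.00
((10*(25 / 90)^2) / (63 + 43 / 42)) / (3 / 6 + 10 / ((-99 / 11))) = -1750 / 88737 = -0.02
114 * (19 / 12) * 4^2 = 2888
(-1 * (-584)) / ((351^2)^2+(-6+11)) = 292 / 7589243203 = 0.00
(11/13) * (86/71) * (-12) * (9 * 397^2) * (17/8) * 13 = -34218017163/71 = -481943903.70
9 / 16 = 0.56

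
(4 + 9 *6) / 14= 29 / 7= 4.14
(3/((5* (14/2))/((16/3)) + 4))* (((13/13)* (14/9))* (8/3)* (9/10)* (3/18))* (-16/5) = -7168/12675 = -0.57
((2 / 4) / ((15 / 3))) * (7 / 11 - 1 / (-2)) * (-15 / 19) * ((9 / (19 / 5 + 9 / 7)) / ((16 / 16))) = -23625 / 148808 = -0.16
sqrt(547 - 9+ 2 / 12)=sqrt(19374) / 6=23.20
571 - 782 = -211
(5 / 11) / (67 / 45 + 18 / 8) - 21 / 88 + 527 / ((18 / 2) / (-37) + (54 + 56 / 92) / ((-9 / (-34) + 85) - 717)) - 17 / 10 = -2855718347411829 / 1784478640120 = -1600.31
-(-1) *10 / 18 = 0.56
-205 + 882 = 677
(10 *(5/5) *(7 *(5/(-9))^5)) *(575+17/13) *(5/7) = -1170625000/767637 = -1524.97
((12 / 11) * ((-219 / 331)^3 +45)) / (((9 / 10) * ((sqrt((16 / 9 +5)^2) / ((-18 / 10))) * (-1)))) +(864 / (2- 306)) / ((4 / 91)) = -46479160146789 / 924677091118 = -50.27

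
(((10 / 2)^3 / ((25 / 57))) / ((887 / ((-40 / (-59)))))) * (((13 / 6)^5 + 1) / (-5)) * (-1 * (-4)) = -36011555 / 4238973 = -8.50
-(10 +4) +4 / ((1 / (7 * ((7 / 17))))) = -42 / 17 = -2.47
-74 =-74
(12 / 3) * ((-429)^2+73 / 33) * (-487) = -11831033848 / 33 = -358516177.21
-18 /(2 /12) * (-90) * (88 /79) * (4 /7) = 3421440 /553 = 6187.05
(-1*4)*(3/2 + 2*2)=-22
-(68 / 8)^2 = -289 / 4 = -72.25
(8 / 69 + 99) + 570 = 669.12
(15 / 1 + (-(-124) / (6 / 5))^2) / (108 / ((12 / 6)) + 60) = 5065 / 54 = 93.80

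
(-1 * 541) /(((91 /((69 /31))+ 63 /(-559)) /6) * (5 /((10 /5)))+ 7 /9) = -62600733 /2055739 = -30.45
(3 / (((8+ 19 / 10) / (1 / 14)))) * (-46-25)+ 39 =8654 / 231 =37.46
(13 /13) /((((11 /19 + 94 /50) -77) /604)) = -286900 /35407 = -8.10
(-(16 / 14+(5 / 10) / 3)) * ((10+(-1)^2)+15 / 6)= -495 / 28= -17.68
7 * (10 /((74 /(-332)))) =-314.05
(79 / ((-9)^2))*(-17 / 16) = -1343 / 1296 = -1.04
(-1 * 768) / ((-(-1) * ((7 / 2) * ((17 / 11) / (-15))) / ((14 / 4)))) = 126720 / 17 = 7454.12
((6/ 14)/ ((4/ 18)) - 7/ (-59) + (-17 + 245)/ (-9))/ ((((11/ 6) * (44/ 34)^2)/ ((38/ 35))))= -316847173/ 38479210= -8.23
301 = 301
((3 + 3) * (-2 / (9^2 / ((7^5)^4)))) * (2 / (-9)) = 638338130380896008 / 243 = 2626905886341135.84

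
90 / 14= 45 / 7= 6.43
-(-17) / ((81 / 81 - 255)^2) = 17 / 64516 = 0.00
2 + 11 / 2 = 15 / 2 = 7.50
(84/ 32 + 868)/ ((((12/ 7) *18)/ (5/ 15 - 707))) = -12920075/ 648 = -19938.39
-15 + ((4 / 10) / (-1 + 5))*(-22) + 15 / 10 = -157 / 10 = -15.70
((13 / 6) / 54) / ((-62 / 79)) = -1027 / 20088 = -0.05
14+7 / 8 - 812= -6377 / 8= -797.12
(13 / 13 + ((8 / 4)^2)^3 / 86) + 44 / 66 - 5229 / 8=-672053 / 1032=-651.21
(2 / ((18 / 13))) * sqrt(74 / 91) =1.30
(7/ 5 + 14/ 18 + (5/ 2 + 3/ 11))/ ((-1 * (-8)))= 4901/ 7920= 0.62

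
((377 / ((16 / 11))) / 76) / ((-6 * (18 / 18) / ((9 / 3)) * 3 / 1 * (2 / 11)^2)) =-17.19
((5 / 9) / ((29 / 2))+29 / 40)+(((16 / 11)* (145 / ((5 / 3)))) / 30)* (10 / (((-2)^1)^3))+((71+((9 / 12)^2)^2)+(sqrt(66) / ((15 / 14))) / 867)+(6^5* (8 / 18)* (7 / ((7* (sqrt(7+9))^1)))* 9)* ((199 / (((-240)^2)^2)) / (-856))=66.82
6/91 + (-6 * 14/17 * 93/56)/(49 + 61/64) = -486354/4945759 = -0.10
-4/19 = -0.21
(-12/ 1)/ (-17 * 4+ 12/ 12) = 12/ 67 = 0.18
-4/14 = -0.29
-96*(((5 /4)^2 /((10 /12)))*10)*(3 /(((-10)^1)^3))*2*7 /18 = 21 /5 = 4.20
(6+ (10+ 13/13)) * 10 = 170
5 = 5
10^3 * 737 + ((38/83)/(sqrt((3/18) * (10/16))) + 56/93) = 152 * sqrt(15)/415 + 68541056/93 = 737002.02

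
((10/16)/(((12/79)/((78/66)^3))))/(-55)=-0.12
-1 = -1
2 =2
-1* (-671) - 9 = 662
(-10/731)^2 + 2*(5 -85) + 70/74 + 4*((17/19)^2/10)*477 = -225121213883/35687299385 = -6.31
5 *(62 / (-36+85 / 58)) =-17980 / 2003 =-8.98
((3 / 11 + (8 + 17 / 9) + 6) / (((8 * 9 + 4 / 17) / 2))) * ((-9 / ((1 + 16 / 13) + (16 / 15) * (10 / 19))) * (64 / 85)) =-1.09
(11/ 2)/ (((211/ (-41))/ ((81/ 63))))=-4059/ 2954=-1.37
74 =74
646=646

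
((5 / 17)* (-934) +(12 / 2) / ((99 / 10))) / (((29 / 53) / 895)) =-7294079950 / 16269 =-448342.24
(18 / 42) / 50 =3 / 350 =0.01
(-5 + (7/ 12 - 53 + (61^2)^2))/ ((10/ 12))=166149403/ 10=16614940.30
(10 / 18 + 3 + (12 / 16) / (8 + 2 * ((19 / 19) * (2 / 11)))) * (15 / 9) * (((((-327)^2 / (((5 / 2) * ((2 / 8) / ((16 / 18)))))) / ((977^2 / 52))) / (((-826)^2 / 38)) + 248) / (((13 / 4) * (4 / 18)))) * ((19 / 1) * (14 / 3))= 3859217713363889686 / 20863330304271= 184976.11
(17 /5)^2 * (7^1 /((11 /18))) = 36414 /275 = 132.41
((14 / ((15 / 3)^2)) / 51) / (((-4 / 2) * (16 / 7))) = -49 / 20400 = -0.00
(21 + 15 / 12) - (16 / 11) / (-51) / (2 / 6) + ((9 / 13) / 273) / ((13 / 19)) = 256979589 / 11503492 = 22.34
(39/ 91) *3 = 9/ 7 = 1.29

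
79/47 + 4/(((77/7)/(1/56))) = 12213/7238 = 1.69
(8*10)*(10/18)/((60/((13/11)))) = 260/297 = 0.88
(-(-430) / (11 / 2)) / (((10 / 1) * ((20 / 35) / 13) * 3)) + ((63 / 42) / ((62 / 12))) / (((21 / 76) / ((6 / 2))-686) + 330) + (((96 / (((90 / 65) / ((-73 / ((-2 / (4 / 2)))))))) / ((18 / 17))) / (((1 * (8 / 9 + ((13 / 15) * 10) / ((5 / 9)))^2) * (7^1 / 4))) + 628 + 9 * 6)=3642024674984327 / 4847412934518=751.33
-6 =-6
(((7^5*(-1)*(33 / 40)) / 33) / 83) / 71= -0.07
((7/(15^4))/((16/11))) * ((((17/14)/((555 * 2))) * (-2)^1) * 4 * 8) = -187/28096875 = -0.00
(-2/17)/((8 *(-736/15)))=15/50048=0.00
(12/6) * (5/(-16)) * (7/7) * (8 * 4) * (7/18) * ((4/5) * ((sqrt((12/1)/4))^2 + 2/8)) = -20.22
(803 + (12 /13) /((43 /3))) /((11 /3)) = 1346739 /6149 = 219.02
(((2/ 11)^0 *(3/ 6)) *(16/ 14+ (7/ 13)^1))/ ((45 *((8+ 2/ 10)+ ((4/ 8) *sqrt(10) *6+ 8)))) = 153/ 87178 - 85 *sqrt(10)/ 261534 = 0.00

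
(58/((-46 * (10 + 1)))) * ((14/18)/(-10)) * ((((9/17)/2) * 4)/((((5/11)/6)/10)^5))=739559310336/1955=378291207.33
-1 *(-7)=7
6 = 6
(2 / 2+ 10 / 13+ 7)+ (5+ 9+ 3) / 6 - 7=359 / 78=4.60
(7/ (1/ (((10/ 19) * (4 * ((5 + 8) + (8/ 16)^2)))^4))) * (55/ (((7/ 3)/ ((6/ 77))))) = 7784550.57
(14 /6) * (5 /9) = 35 /27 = 1.30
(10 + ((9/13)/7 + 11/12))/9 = 12029/9828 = 1.22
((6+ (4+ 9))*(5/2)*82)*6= 23370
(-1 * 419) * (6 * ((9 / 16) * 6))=-33939 / 4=-8484.75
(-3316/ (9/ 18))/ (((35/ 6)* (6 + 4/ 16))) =-159168/ 875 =-181.91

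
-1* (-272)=272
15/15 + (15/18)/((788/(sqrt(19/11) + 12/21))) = 5 * sqrt(209)/52008 + 8279/8274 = 1.00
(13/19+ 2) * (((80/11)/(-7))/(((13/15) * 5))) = -12240/19019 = -0.64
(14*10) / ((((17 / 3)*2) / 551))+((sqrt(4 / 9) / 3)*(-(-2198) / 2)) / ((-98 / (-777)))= 445883 / 51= 8742.80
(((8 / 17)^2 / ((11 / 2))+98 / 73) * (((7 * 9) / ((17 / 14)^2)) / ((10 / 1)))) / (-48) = -165095847 / 1341347260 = -0.12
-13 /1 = -13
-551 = -551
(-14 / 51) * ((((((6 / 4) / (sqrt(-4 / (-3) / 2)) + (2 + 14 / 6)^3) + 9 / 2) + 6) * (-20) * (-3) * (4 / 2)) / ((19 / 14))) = -19447120 / 8721 - 5880 * sqrt(6) / 323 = -2274.51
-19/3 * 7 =-133/3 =-44.33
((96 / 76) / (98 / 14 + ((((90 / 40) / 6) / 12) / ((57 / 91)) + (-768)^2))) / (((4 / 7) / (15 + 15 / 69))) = 282240 / 4948918441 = 0.00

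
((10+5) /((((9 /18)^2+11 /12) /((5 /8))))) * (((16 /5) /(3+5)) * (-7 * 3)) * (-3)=405 /2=202.50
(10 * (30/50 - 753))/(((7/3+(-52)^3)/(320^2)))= 210124800/38347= 5479.56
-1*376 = -376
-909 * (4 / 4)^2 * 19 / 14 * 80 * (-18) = 12435120 / 7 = 1776445.71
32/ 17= 1.88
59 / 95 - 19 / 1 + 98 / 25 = -6868 / 475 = -14.46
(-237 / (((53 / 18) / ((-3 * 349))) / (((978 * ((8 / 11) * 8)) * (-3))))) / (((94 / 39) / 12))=-7162375089.05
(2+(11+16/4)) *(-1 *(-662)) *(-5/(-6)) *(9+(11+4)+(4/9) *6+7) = 2841635/9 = 315737.22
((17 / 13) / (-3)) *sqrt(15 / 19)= -17 *sqrt(285) / 741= -0.39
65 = 65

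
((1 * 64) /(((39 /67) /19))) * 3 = 81472 /13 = 6267.08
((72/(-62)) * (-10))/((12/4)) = 120/31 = 3.87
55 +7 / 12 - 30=307 / 12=25.58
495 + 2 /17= 8417 /17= 495.12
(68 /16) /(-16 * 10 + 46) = -17 /456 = -0.04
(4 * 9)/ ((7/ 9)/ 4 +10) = 1296/ 367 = 3.53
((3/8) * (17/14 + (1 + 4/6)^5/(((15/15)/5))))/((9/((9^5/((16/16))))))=18053361/112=161190.72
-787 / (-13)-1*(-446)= 6585 / 13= 506.54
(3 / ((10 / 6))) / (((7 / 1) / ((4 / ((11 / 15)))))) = 108 / 77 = 1.40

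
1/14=0.07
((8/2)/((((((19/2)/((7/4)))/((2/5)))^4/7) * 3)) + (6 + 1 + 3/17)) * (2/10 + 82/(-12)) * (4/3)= -11865204507148/186929184375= -63.47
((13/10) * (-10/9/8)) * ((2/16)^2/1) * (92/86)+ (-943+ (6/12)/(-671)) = -62688355381/66477312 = -943.00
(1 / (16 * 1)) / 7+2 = 225 / 112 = 2.01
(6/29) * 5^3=750/29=25.86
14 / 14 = 1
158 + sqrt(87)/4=160.33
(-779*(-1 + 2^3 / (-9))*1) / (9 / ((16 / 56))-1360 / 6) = -26486 / 3513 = -7.54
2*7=14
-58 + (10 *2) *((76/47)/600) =-40852/705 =-57.95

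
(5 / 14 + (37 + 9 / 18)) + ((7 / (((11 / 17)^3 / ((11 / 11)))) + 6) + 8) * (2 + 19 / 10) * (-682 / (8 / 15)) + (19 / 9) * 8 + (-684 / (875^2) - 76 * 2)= -1325865243880883 / 6670125000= -198776.67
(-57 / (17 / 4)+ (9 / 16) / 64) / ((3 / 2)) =-77773 / 8704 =-8.94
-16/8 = -2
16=16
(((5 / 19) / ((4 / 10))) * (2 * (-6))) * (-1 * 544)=81600 / 19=4294.74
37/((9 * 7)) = 0.59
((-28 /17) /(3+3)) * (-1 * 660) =3080 /17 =181.18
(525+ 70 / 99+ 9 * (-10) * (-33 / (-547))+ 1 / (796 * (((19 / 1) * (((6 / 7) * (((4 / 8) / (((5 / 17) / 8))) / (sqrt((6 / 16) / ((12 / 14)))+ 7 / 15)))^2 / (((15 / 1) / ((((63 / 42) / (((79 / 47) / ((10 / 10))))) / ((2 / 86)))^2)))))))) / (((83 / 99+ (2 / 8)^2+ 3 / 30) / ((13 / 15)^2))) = 19897462585 * sqrt(7) / 22925615864662689624+ 117510072987632444627557439 / 300967485071291789383872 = 390.44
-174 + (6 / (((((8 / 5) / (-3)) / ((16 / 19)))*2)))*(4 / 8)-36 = -4035 / 19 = -212.37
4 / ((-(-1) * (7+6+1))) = 2 / 7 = 0.29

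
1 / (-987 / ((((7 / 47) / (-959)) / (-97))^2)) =-1 / 385032572878443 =-0.00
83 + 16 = 99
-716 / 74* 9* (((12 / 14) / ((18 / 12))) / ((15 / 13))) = -55848 / 1295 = -43.13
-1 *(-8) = 8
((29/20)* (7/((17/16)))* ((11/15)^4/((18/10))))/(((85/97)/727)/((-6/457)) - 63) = -1676729134696/68923222835625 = -0.02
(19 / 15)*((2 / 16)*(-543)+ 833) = 116299 / 120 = 969.16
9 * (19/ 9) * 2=38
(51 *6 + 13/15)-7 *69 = -176.13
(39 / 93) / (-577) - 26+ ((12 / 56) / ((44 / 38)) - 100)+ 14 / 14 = -687633945 / 5509196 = -124.82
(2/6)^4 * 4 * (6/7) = 8/189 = 0.04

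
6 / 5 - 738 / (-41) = 96 / 5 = 19.20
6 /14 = 3 /7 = 0.43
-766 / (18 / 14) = -5362 / 9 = -595.78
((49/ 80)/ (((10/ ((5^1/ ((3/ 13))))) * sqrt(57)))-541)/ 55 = -541/ 55+637 * sqrt(57)/ 1504800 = -9.83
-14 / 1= -14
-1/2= -0.50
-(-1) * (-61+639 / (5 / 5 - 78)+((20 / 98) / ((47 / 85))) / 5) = -1753674 / 25333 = -69.22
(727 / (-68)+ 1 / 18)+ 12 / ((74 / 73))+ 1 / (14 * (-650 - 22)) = 21340945 / 17752896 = 1.20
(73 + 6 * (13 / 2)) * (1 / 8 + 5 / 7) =94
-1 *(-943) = 943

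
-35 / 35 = -1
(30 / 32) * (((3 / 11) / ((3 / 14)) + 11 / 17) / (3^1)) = 1795 / 2992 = 0.60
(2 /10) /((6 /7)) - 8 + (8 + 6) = 187 /30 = 6.23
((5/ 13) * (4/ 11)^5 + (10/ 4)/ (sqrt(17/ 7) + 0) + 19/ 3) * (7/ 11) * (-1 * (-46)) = 805 * sqrt(119)/ 187 + 12813976154/ 69090879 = 232.43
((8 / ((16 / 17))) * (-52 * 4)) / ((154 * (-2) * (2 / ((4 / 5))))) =884 / 385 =2.30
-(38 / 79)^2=-1444 / 6241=-0.23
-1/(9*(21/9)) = -1/21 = -0.05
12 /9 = 4 /3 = 1.33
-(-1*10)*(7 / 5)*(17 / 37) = 238 / 37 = 6.43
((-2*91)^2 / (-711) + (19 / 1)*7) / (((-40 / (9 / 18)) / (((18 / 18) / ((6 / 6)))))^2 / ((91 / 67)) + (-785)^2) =5590949 / 40175250525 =0.00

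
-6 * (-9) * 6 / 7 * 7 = 324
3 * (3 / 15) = 3 / 5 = 0.60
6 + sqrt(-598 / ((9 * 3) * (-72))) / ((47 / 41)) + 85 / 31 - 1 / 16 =41 * sqrt(897) / 2538 + 4305 / 496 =9.16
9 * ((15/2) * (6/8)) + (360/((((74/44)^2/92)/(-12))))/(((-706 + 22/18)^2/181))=-254286756675/440638923848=-0.58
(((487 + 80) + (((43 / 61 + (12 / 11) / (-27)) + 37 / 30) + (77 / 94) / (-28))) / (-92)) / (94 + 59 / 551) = -3558659486813 / 54160740580320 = -0.07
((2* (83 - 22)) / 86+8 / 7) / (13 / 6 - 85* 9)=-4626 / 1377677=-0.00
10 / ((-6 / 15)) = -25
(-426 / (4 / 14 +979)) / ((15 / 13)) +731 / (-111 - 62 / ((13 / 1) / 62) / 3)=-1082757481 / 280129575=-3.87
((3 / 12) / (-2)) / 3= -1 / 24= -0.04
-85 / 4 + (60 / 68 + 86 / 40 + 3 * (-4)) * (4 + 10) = -49911 / 340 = -146.80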